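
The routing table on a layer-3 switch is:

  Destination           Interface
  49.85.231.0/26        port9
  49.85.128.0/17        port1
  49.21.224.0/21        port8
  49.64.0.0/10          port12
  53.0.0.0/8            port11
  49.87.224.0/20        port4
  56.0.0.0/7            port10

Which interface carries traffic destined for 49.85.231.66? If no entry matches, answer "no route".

port1

Routes whose prefix contains 49.85.231.66:
  49.64.0.0/10 (49.64.0.0 - 49.127.255.255) -> port12
  49.85.128.0/17 (49.85.128.0 - 49.85.255.255) -> port1
More-specific entries that do NOT match:
  49.85.231.0/26 (49.85.231.0 - 49.85.231.63) does not contain 49.85.231.66
  49.21.224.0/21 (49.21.224.0 - 49.21.231.255) does not contain 49.85.231.66
  49.87.224.0/20 (49.87.224.0 - 49.87.239.255) does not contain 49.85.231.66
Longest matching prefix is /17 -> interface port1.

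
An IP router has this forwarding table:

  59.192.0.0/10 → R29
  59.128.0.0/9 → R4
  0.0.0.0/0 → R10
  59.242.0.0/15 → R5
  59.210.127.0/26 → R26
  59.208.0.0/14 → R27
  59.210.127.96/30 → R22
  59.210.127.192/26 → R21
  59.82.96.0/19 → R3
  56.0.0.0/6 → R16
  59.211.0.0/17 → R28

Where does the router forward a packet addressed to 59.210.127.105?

R27

Routes whose prefix contains 59.210.127.105:
  0.0.0.0/0 (default, matches everything) -> R10
  56.0.0.0/6 (56.0.0.0 - 59.255.255.255) -> R16
  59.128.0.0/9 (59.128.0.0 - 59.255.255.255) -> R4
  59.192.0.0/10 (59.192.0.0 - 59.255.255.255) -> R29
  59.208.0.0/14 (59.208.0.0 - 59.211.255.255) -> R27
More-specific entries that do NOT match:
  59.210.127.96/30 (59.210.127.96 - 59.210.127.99) does not contain 59.210.127.105
  59.210.127.0/26 (59.210.127.0 - 59.210.127.63) does not contain 59.210.127.105
  59.210.127.192/26 (59.210.127.192 - 59.210.127.255) does not contain 59.210.127.105
  59.82.96.0/19 (59.82.96.0 - 59.82.127.255) does not contain 59.210.127.105
  59.211.0.0/17 (59.211.0.0 - 59.211.127.255) does not contain 59.210.127.105
  59.242.0.0/15 (59.242.0.0 - 59.243.255.255) does not contain 59.210.127.105
Longest matching prefix is /14 -> next hop R27.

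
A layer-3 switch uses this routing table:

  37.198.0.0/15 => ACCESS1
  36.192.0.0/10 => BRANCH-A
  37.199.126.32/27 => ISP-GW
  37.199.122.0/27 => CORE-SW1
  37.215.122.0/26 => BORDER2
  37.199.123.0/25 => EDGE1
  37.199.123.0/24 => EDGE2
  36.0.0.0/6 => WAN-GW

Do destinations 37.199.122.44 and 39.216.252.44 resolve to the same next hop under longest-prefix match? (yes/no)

no

37.199.122.44: longest match 37.198.0.0/15 -> ACCESS1
39.216.252.44: longest match 36.0.0.0/6 -> WAN-GW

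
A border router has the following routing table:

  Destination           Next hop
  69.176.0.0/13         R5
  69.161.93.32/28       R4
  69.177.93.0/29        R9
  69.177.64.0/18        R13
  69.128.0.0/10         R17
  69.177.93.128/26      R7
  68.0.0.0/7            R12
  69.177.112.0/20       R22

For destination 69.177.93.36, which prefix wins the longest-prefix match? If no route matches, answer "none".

69.177.64.0/18

Entries matching 69.177.93.36:
  68.0.0.0/7 (68.0.0.0 - 69.255.255.255)
  69.128.0.0/10 (69.128.0.0 - 69.191.255.255)
  69.176.0.0/13 (69.176.0.0 - 69.183.255.255)
  69.177.64.0/18 (69.177.64.0 - 69.177.127.255)
Most specific is 69.177.64.0/18.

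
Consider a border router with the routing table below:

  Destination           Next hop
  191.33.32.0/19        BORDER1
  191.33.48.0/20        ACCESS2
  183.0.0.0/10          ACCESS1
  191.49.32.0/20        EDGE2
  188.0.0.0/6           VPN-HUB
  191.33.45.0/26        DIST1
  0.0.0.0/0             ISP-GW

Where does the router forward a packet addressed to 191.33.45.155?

BORDER1

Routes whose prefix contains 191.33.45.155:
  0.0.0.0/0 (default, matches everything) -> ISP-GW
  188.0.0.0/6 (188.0.0.0 - 191.255.255.255) -> VPN-HUB
  191.33.32.0/19 (191.33.32.0 - 191.33.63.255) -> BORDER1
More-specific entries that do NOT match:
  191.33.45.0/26 (191.33.45.0 - 191.33.45.63) does not contain 191.33.45.155
  191.33.48.0/20 (191.33.48.0 - 191.33.63.255) does not contain 191.33.45.155
  191.49.32.0/20 (191.49.32.0 - 191.49.47.255) does not contain 191.33.45.155
Longest matching prefix is /19 -> next hop BORDER1.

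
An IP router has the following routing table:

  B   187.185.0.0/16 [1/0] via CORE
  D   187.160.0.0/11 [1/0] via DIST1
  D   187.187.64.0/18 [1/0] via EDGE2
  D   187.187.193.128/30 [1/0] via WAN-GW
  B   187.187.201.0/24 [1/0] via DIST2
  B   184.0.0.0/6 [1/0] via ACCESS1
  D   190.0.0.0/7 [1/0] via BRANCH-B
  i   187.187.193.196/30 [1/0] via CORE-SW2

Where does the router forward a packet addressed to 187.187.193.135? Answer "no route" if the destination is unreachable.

DIST1

Routes whose prefix contains 187.187.193.135:
  184.0.0.0/6 (184.0.0.0 - 187.255.255.255) -> ACCESS1
  187.160.0.0/11 (187.160.0.0 - 187.191.255.255) -> DIST1
More-specific entries that do NOT match:
  187.187.193.128/30 (187.187.193.128 - 187.187.193.131) does not contain 187.187.193.135
  187.187.193.196/30 (187.187.193.196 - 187.187.193.199) does not contain 187.187.193.135
  187.187.201.0/24 (187.187.201.0 - 187.187.201.255) does not contain 187.187.193.135
  187.187.64.0/18 (187.187.64.0 - 187.187.127.255) does not contain 187.187.193.135
  187.185.0.0/16 (187.185.0.0 - 187.185.255.255) does not contain 187.187.193.135
Longest matching prefix is /11 -> next hop DIST1.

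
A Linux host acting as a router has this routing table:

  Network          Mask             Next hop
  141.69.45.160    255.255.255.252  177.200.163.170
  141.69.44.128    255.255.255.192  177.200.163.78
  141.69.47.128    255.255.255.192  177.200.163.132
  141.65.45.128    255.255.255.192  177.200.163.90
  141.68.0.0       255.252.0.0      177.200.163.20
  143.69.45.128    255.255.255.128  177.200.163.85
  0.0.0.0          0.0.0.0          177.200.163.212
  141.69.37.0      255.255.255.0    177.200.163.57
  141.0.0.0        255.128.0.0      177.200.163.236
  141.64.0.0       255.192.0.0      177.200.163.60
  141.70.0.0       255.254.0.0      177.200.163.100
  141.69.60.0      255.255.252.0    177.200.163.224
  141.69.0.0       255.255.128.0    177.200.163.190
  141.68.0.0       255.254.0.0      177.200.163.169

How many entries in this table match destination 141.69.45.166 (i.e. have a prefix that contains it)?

6

Prefixes containing 141.69.45.166:
  0.0.0.0/0 (default, matches everything)
  141.0.0.0/9 (141.0.0.0 - 141.127.255.255)
  141.64.0.0/10 (141.64.0.0 - 141.127.255.255)
  141.68.0.0/14 (141.68.0.0 - 141.71.255.255)
  141.68.0.0/15 (141.68.0.0 - 141.69.255.255)
  141.69.0.0/17 (141.69.0.0 - 141.69.127.255)
Total matching entries: 6.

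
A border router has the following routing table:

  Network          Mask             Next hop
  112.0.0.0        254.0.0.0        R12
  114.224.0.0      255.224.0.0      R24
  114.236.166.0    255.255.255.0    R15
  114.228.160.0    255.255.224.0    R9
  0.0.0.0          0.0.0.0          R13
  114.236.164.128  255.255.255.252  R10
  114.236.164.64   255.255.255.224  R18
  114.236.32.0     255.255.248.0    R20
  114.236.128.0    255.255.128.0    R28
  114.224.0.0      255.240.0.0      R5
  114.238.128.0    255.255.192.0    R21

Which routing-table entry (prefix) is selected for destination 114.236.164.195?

Entries matching 114.236.164.195:
  0.0.0.0/0 (default, matches everything)
  114.224.0.0/11 (114.224.0.0 - 114.255.255.255)
  114.224.0.0/12 (114.224.0.0 - 114.239.255.255)
  114.236.128.0/17 (114.236.128.0 - 114.236.255.255)
Most specific is 114.236.128.0/17.

114.236.128.0/17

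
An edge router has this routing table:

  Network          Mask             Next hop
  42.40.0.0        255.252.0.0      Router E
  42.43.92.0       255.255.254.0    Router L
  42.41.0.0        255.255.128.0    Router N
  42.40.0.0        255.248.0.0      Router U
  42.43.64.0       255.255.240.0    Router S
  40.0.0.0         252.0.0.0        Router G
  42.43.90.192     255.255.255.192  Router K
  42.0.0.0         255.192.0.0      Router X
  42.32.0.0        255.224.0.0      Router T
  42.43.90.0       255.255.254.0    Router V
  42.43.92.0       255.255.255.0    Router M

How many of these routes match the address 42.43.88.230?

5

Prefixes containing 42.43.88.230:
  40.0.0.0/6 (40.0.0.0 - 43.255.255.255)
  42.0.0.0/10 (42.0.0.0 - 42.63.255.255)
  42.32.0.0/11 (42.32.0.0 - 42.63.255.255)
  42.40.0.0/13 (42.40.0.0 - 42.47.255.255)
  42.40.0.0/14 (42.40.0.0 - 42.43.255.255)
Total matching entries: 5.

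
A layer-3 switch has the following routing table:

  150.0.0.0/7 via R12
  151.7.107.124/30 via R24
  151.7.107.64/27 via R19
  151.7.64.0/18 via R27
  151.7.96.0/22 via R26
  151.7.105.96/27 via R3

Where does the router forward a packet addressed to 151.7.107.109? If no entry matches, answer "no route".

Routes whose prefix contains 151.7.107.109:
  150.0.0.0/7 (150.0.0.0 - 151.255.255.255) -> R12
  151.7.64.0/18 (151.7.64.0 - 151.7.127.255) -> R27
More-specific entries that do NOT match:
  151.7.107.124/30 (151.7.107.124 - 151.7.107.127) does not contain 151.7.107.109
  151.7.107.64/27 (151.7.107.64 - 151.7.107.95) does not contain 151.7.107.109
  151.7.105.96/27 (151.7.105.96 - 151.7.105.127) does not contain 151.7.107.109
  151.7.96.0/22 (151.7.96.0 - 151.7.99.255) does not contain 151.7.107.109
Longest matching prefix is /18 -> next hop R27.

R27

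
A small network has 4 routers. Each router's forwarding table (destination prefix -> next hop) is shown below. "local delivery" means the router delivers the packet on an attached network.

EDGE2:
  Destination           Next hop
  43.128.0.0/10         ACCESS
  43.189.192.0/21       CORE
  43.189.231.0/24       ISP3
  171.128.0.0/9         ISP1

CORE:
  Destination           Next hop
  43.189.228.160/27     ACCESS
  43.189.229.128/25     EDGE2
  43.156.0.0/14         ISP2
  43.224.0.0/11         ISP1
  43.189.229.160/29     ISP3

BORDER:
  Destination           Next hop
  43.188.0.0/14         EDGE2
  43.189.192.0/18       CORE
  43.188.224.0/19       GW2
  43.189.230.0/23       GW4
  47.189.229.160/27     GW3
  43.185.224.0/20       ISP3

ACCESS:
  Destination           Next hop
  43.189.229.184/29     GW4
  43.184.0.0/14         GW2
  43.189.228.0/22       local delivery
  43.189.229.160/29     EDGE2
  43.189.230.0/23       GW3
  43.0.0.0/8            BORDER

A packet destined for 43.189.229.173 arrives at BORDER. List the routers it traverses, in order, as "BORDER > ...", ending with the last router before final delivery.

BORDER > CORE > EDGE2 > ACCESS

At BORDER: longest match for 43.189.229.173 is 43.189.192.0/18 -> CORE
At CORE: longest match for 43.189.229.173 is 43.189.229.128/25 -> EDGE2
At EDGE2: longest match for 43.189.229.173 is 43.128.0.0/10 -> ACCESS
At ACCESS: longest match for 43.189.229.173 is 43.189.228.0/22 -> local delivery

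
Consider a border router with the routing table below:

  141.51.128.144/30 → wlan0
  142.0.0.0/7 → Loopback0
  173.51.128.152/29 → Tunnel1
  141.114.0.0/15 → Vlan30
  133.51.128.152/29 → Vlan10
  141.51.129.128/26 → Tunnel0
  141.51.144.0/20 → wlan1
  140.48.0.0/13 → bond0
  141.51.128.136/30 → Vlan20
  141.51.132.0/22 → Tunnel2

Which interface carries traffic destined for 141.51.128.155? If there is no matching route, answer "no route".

No entry's prefix contains 141.51.128.155; there is no default route.

no route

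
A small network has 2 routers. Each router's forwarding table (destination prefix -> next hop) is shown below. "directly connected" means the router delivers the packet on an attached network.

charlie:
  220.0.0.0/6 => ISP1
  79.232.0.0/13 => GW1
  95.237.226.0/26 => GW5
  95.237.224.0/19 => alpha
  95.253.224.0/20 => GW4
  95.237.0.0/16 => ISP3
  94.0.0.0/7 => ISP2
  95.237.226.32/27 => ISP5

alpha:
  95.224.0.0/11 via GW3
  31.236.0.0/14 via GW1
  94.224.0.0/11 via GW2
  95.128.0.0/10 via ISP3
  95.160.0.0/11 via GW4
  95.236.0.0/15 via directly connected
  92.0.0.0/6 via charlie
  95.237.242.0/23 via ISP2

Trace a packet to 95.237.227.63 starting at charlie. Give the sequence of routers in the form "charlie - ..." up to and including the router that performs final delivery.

charlie - alpha

At charlie: longest match for 95.237.227.63 is 95.237.224.0/19 -> alpha
At alpha: longest match for 95.237.227.63 is 95.236.0.0/15 -> directly connected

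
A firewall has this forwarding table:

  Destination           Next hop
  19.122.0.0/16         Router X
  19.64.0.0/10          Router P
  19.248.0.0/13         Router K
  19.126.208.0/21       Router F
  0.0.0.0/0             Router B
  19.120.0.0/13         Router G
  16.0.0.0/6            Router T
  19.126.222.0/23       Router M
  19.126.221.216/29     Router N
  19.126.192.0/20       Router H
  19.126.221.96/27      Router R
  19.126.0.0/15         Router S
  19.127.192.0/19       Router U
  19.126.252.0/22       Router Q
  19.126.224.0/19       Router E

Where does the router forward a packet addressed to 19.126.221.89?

Router S

Routes whose prefix contains 19.126.221.89:
  0.0.0.0/0 (default, matches everything) -> Router B
  16.0.0.0/6 (16.0.0.0 - 19.255.255.255) -> Router T
  19.64.0.0/10 (19.64.0.0 - 19.127.255.255) -> Router P
  19.120.0.0/13 (19.120.0.0 - 19.127.255.255) -> Router G
  19.126.0.0/15 (19.126.0.0 - 19.127.255.255) -> Router S
More-specific entries that do NOT match:
  19.126.221.216/29 (19.126.221.216 - 19.126.221.223) does not contain 19.126.221.89
  19.126.221.96/27 (19.126.221.96 - 19.126.221.127) does not contain 19.126.221.89
  19.126.222.0/23 (19.126.222.0 - 19.126.223.255) does not contain 19.126.221.89
  19.126.252.0/22 (19.126.252.0 - 19.126.255.255) does not contain 19.126.221.89
  19.126.208.0/21 (19.126.208.0 - 19.126.215.255) does not contain 19.126.221.89
  19.126.192.0/20 (19.126.192.0 - 19.126.207.255) does not contain 19.126.221.89
  19.127.192.0/19 (19.127.192.0 - 19.127.223.255) does not contain 19.126.221.89
  19.126.224.0/19 (19.126.224.0 - 19.126.255.255) does not contain 19.126.221.89
  19.122.0.0/16 (19.122.0.0 - 19.122.255.255) does not contain 19.126.221.89
Longest matching prefix is /15 -> next hop Router S.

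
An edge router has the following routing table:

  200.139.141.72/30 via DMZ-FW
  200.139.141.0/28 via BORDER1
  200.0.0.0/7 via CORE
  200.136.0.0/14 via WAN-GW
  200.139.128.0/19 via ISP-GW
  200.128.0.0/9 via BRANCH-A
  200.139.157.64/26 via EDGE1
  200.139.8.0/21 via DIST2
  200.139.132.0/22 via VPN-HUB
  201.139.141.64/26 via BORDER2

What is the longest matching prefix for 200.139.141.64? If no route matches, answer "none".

Entries matching 200.139.141.64:
  200.0.0.0/7 (200.0.0.0 - 201.255.255.255)
  200.128.0.0/9 (200.128.0.0 - 200.255.255.255)
  200.136.0.0/14 (200.136.0.0 - 200.139.255.255)
  200.139.128.0/19 (200.139.128.0 - 200.139.159.255)
Most specific is 200.139.128.0/19.

200.139.128.0/19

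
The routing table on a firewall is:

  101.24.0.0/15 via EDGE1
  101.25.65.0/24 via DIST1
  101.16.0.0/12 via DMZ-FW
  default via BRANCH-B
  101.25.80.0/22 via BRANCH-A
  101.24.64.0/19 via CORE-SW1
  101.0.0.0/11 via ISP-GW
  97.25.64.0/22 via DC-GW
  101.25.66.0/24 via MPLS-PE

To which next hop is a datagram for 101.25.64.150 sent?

Routes whose prefix contains 101.25.64.150:
  0.0.0.0/0 (default, matches everything) -> BRANCH-B
  101.0.0.0/11 (101.0.0.0 - 101.31.255.255) -> ISP-GW
  101.16.0.0/12 (101.16.0.0 - 101.31.255.255) -> DMZ-FW
  101.24.0.0/15 (101.24.0.0 - 101.25.255.255) -> EDGE1
More-specific entries that do NOT match:
  101.25.65.0/24 (101.25.65.0 - 101.25.65.255) does not contain 101.25.64.150
  101.25.66.0/24 (101.25.66.0 - 101.25.66.255) does not contain 101.25.64.150
  101.25.80.0/22 (101.25.80.0 - 101.25.83.255) does not contain 101.25.64.150
  97.25.64.0/22 (97.25.64.0 - 97.25.67.255) does not contain 101.25.64.150
  101.24.64.0/19 (101.24.64.0 - 101.24.95.255) does not contain 101.25.64.150
Longest matching prefix is /15 -> next hop EDGE1.

EDGE1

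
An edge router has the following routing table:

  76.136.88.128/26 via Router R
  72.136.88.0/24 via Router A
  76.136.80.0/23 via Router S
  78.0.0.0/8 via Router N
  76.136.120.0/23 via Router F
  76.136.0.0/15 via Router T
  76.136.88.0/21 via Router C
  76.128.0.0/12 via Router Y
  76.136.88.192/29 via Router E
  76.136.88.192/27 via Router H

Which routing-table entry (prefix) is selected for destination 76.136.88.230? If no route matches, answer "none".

76.136.88.0/21

Entries matching 76.136.88.230:
  76.128.0.0/12 (76.128.0.0 - 76.143.255.255)
  76.136.0.0/15 (76.136.0.0 - 76.137.255.255)
  76.136.88.0/21 (76.136.88.0 - 76.136.95.255)
Most specific is 76.136.88.0/21.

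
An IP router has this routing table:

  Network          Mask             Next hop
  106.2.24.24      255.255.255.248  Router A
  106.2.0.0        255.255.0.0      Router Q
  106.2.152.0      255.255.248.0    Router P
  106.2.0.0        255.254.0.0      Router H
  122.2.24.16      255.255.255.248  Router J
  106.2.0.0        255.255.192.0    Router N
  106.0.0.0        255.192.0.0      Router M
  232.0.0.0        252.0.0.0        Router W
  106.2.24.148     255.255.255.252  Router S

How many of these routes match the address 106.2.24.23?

Prefixes containing 106.2.24.23:
  106.0.0.0/10 (106.0.0.0 - 106.63.255.255)
  106.2.0.0/15 (106.2.0.0 - 106.3.255.255)
  106.2.0.0/16 (106.2.0.0 - 106.2.255.255)
  106.2.0.0/18 (106.2.0.0 - 106.2.63.255)
Total matching entries: 4.

4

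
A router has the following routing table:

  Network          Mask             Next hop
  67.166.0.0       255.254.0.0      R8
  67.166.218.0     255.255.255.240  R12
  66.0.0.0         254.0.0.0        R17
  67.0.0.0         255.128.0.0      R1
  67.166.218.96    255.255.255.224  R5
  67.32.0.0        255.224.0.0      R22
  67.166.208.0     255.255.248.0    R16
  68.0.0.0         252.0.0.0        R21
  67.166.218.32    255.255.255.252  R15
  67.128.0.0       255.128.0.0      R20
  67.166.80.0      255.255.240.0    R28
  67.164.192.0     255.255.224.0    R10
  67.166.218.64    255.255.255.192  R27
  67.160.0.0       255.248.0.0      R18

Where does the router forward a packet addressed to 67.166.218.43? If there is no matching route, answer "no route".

R8

Routes whose prefix contains 67.166.218.43:
  66.0.0.0/7 (66.0.0.0 - 67.255.255.255) -> R17
  67.128.0.0/9 (67.128.0.0 - 67.255.255.255) -> R20
  67.160.0.0/13 (67.160.0.0 - 67.167.255.255) -> R18
  67.166.0.0/15 (67.166.0.0 - 67.167.255.255) -> R8
More-specific entries that do NOT match:
  67.166.218.32/30 (67.166.218.32 - 67.166.218.35) does not contain 67.166.218.43
  67.166.218.0/28 (67.166.218.0 - 67.166.218.15) does not contain 67.166.218.43
  67.166.218.96/27 (67.166.218.96 - 67.166.218.127) does not contain 67.166.218.43
  67.166.218.64/26 (67.166.218.64 - 67.166.218.127) does not contain 67.166.218.43
  67.166.208.0/21 (67.166.208.0 - 67.166.215.255) does not contain 67.166.218.43
  67.166.80.0/20 (67.166.80.0 - 67.166.95.255) does not contain 67.166.218.43
  67.164.192.0/19 (67.164.192.0 - 67.164.223.255) does not contain 67.166.218.43
Longest matching prefix is /15 -> next hop R8.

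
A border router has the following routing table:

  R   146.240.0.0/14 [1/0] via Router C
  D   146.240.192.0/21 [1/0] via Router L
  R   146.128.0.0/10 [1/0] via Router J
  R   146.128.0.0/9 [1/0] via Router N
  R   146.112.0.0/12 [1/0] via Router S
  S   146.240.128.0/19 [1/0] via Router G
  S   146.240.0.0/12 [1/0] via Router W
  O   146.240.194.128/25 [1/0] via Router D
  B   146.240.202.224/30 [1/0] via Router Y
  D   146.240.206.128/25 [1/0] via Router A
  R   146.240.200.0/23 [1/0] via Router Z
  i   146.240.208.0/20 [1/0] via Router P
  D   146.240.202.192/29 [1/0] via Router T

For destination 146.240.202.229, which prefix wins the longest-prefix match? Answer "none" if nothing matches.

146.240.0.0/14

Entries matching 146.240.202.229:
  146.128.0.0/9 (146.128.0.0 - 146.255.255.255)
  146.240.0.0/12 (146.240.0.0 - 146.255.255.255)
  146.240.0.0/14 (146.240.0.0 - 146.243.255.255)
Most specific is 146.240.0.0/14.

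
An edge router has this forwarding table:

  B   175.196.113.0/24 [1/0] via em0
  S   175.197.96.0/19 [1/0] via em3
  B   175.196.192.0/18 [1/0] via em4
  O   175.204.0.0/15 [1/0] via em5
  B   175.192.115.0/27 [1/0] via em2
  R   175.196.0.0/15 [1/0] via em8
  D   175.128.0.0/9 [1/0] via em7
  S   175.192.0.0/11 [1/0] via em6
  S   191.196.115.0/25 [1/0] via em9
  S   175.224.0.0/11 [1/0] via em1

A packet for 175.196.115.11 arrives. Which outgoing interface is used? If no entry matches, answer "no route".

em8

Routes whose prefix contains 175.196.115.11:
  175.128.0.0/9 (175.128.0.0 - 175.255.255.255) -> em7
  175.192.0.0/11 (175.192.0.0 - 175.223.255.255) -> em6
  175.196.0.0/15 (175.196.0.0 - 175.197.255.255) -> em8
More-specific entries that do NOT match:
  175.192.115.0/27 (175.192.115.0 - 175.192.115.31) does not contain 175.196.115.11
  191.196.115.0/25 (191.196.115.0 - 191.196.115.127) does not contain 175.196.115.11
  175.196.113.0/24 (175.196.113.0 - 175.196.113.255) does not contain 175.196.115.11
  175.197.96.0/19 (175.197.96.0 - 175.197.127.255) does not contain 175.196.115.11
  175.196.192.0/18 (175.196.192.0 - 175.196.255.255) does not contain 175.196.115.11
Longest matching prefix is /15 -> interface em8.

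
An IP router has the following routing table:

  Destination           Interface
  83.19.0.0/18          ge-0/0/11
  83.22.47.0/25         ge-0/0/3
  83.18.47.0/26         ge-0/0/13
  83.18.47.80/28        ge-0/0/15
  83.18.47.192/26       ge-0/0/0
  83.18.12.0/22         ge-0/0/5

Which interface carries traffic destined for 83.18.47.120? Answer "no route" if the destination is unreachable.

No entry's prefix contains 83.18.47.120; there is no default route.

no route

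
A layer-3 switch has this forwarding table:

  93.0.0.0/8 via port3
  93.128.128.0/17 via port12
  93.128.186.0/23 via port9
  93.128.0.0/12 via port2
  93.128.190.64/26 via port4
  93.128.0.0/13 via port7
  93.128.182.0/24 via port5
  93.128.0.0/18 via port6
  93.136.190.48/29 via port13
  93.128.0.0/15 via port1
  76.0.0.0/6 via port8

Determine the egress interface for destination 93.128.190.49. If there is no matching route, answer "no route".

port12

Routes whose prefix contains 93.128.190.49:
  93.0.0.0/8 (93.0.0.0 - 93.255.255.255) -> port3
  93.128.0.0/12 (93.128.0.0 - 93.143.255.255) -> port2
  93.128.0.0/13 (93.128.0.0 - 93.135.255.255) -> port7
  93.128.0.0/15 (93.128.0.0 - 93.129.255.255) -> port1
  93.128.128.0/17 (93.128.128.0 - 93.128.255.255) -> port12
More-specific entries that do NOT match:
  93.136.190.48/29 (93.136.190.48 - 93.136.190.55) does not contain 93.128.190.49
  93.128.190.64/26 (93.128.190.64 - 93.128.190.127) does not contain 93.128.190.49
  93.128.182.0/24 (93.128.182.0 - 93.128.182.255) does not contain 93.128.190.49
  93.128.186.0/23 (93.128.186.0 - 93.128.187.255) does not contain 93.128.190.49
  93.128.0.0/18 (93.128.0.0 - 93.128.63.255) does not contain 93.128.190.49
Longest matching prefix is /17 -> interface port12.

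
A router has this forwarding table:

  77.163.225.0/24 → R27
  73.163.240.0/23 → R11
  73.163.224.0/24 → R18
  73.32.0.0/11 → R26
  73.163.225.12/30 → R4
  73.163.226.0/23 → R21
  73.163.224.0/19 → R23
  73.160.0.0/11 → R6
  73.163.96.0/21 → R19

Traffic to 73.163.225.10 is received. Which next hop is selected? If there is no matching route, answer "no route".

Routes whose prefix contains 73.163.225.10:
  73.160.0.0/11 (73.160.0.0 - 73.191.255.255) -> R6
  73.163.224.0/19 (73.163.224.0 - 73.163.255.255) -> R23
More-specific entries that do NOT match:
  73.163.225.12/30 (73.163.225.12 - 73.163.225.15) does not contain 73.163.225.10
  77.163.225.0/24 (77.163.225.0 - 77.163.225.255) does not contain 73.163.225.10
  73.163.224.0/24 (73.163.224.0 - 73.163.224.255) does not contain 73.163.225.10
  73.163.240.0/23 (73.163.240.0 - 73.163.241.255) does not contain 73.163.225.10
  73.163.226.0/23 (73.163.226.0 - 73.163.227.255) does not contain 73.163.225.10
  73.163.96.0/21 (73.163.96.0 - 73.163.103.255) does not contain 73.163.225.10
Longest matching prefix is /19 -> next hop R23.

R23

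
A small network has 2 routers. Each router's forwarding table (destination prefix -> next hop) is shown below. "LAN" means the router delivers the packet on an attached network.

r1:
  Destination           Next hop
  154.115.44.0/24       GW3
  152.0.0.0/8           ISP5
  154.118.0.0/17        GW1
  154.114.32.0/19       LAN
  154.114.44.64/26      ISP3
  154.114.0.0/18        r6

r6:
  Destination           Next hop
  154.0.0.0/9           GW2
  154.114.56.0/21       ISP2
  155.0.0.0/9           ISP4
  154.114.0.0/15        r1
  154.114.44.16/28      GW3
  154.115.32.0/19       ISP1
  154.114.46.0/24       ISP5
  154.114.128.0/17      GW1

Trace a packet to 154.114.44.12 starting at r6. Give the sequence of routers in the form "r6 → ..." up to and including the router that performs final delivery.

At r6: longest match for 154.114.44.12 is 154.114.0.0/15 -> r1
At r1: longest match for 154.114.44.12 is 154.114.32.0/19 -> LAN

r6 → r1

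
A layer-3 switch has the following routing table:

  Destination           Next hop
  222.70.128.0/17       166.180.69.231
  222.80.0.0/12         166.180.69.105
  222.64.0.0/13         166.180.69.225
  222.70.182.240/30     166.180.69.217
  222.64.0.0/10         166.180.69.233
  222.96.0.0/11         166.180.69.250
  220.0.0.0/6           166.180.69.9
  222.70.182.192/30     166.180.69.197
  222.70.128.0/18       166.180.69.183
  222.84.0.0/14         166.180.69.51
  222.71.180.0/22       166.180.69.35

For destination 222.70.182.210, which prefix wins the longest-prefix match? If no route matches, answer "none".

222.70.128.0/18

Entries matching 222.70.182.210:
  220.0.0.0/6 (220.0.0.0 - 223.255.255.255)
  222.64.0.0/10 (222.64.0.0 - 222.127.255.255)
  222.64.0.0/13 (222.64.0.0 - 222.71.255.255)
  222.70.128.0/17 (222.70.128.0 - 222.70.255.255)
  222.70.128.0/18 (222.70.128.0 - 222.70.191.255)
Most specific is 222.70.128.0/18.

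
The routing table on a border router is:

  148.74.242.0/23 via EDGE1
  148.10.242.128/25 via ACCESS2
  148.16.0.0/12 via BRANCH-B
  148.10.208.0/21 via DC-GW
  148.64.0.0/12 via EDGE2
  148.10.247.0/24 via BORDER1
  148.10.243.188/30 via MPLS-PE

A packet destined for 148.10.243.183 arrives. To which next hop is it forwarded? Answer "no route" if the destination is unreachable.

No entry's prefix contains 148.10.243.183; there is no default route.

no route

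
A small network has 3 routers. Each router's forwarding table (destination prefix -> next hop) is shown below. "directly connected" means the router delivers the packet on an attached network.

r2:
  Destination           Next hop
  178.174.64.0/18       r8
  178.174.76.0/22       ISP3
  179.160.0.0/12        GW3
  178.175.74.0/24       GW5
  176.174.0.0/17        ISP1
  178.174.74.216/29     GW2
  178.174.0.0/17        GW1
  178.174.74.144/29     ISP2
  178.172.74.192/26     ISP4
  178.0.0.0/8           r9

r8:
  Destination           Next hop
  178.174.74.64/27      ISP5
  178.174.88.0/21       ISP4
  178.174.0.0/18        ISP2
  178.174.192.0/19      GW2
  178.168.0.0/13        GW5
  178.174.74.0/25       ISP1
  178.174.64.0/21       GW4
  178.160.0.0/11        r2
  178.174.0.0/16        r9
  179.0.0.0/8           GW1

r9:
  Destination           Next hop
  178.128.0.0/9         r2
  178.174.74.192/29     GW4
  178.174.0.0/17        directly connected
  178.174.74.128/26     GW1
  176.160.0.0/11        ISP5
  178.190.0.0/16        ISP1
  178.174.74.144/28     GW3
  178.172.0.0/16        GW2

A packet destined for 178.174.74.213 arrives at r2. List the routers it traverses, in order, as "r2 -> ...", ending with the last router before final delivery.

At r2: longest match for 178.174.74.213 is 178.174.64.0/18 -> r8
At r8: longest match for 178.174.74.213 is 178.174.0.0/16 -> r9
At r9: longest match for 178.174.74.213 is 178.174.0.0/17 -> directly connected

r2 -> r8 -> r9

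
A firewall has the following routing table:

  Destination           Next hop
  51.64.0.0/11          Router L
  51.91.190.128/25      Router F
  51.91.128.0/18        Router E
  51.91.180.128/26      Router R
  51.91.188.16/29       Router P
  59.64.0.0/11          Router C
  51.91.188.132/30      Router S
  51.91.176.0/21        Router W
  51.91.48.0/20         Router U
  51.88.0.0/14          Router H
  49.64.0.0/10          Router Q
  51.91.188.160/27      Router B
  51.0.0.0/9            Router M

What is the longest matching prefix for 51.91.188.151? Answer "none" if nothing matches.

51.91.128.0/18

Entries matching 51.91.188.151:
  51.0.0.0/9 (51.0.0.0 - 51.127.255.255)
  51.64.0.0/11 (51.64.0.0 - 51.95.255.255)
  51.88.0.0/14 (51.88.0.0 - 51.91.255.255)
  51.91.128.0/18 (51.91.128.0 - 51.91.191.255)
Most specific is 51.91.128.0/18.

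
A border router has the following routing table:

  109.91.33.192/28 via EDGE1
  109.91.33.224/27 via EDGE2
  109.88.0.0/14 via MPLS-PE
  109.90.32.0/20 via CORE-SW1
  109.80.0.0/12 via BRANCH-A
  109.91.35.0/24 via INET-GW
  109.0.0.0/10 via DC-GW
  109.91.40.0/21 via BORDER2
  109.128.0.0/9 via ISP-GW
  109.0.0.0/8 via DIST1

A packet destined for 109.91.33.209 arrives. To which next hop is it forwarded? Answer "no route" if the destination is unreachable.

MPLS-PE

Routes whose prefix contains 109.91.33.209:
  109.0.0.0/8 (109.0.0.0 - 109.255.255.255) -> DIST1
  109.80.0.0/12 (109.80.0.0 - 109.95.255.255) -> BRANCH-A
  109.88.0.0/14 (109.88.0.0 - 109.91.255.255) -> MPLS-PE
More-specific entries that do NOT match:
  109.91.33.192/28 (109.91.33.192 - 109.91.33.207) does not contain 109.91.33.209
  109.91.33.224/27 (109.91.33.224 - 109.91.33.255) does not contain 109.91.33.209
  109.91.35.0/24 (109.91.35.0 - 109.91.35.255) does not contain 109.91.33.209
  109.91.40.0/21 (109.91.40.0 - 109.91.47.255) does not contain 109.91.33.209
  109.90.32.0/20 (109.90.32.0 - 109.90.47.255) does not contain 109.91.33.209
Longest matching prefix is /14 -> next hop MPLS-PE.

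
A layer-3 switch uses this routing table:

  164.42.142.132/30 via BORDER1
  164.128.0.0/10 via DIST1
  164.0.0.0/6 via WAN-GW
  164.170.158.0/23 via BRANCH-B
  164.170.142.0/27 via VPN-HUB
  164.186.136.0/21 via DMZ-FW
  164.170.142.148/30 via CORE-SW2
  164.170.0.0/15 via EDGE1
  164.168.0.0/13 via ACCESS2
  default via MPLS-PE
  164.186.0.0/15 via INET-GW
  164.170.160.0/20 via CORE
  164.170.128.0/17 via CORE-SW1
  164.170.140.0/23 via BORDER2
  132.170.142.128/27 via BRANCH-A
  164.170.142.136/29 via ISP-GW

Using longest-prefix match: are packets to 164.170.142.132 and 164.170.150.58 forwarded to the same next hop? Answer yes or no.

164.170.142.132: longest match 164.170.128.0/17 -> CORE-SW1
164.170.150.58: longest match 164.170.128.0/17 -> CORE-SW1

yes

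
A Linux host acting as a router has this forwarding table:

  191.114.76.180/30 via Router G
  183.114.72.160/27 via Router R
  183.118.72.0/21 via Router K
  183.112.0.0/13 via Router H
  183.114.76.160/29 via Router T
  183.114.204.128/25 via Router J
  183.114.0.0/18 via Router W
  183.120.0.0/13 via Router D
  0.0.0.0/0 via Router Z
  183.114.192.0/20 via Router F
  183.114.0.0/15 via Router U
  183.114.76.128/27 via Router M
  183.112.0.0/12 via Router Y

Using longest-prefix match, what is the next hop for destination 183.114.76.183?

Router U

Routes whose prefix contains 183.114.76.183:
  0.0.0.0/0 (default, matches everything) -> Router Z
  183.112.0.0/12 (183.112.0.0 - 183.127.255.255) -> Router Y
  183.112.0.0/13 (183.112.0.0 - 183.119.255.255) -> Router H
  183.114.0.0/15 (183.114.0.0 - 183.115.255.255) -> Router U
More-specific entries that do NOT match:
  191.114.76.180/30 (191.114.76.180 - 191.114.76.183) does not contain 183.114.76.183
  183.114.76.160/29 (183.114.76.160 - 183.114.76.167) does not contain 183.114.76.183
  183.114.72.160/27 (183.114.72.160 - 183.114.72.191) does not contain 183.114.76.183
  183.114.76.128/27 (183.114.76.128 - 183.114.76.159) does not contain 183.114.76.183
  183.114.204.128/25 (183.114.204.128 - 183.114.204.255) does not contain 183.114.76.183
  183.118.72.0/21 (183.118.72.0 - 183.118.79.255) does not contain 183.114.76.183
  183.114.192.0/20 (183.114.192.0 - 183.114.207.255) does not contain 183.114.76.183
  183.114.0.0/18 (183.114.0.0 - 183.114.63.255) does not contain 183.114.76.183
Longest matching prefix is /15 -> next hop Router U.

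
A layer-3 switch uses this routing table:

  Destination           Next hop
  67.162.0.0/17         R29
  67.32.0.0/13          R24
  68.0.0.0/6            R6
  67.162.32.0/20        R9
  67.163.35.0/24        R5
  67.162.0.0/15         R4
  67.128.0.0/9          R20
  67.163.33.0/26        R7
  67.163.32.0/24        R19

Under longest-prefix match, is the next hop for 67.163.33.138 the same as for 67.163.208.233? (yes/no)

yes

67.163.33.138: longest match 67.162.0.0/15 -> R4
67.163.208.233: longest match 67.162.0.0/15 -> R4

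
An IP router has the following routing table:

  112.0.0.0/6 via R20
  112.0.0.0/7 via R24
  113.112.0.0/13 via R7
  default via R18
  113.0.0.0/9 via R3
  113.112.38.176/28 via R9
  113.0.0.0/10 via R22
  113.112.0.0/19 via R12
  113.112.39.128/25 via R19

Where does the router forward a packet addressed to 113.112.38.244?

R7

Routes whose prefix contains 113.112.38.244:
  0.0.0.0/0 (default, matches everything) -> R18
  112.0.0.0/6 (112.0.0.0 - 115.255.255.255) -> R20
  112.0.0.0/7 (112.0.0.0 - 113.255.255.255) -> R24
  113.0.0.0/9 (113.0.0.0 - 113.127.255.255) -> R3
  113.112.0.0/13 (113.112.0.0 - 113.119.255.255) -> R7
More-specific entries that do NOT match:
  113.112.38.176/28 (113.112.38.176 - 113.112.38.191) does not contain 113.112.38.244
  113.112.39.128/25 (113.112.39.128 - 113.112.39.255) does not contain 113.112.38.244
  113.112.0.0/19 (113.112.0.0 - 113.112.31.255) does not contain 113.112.38.244
Longest matching prefix is /13 -> next hop R7.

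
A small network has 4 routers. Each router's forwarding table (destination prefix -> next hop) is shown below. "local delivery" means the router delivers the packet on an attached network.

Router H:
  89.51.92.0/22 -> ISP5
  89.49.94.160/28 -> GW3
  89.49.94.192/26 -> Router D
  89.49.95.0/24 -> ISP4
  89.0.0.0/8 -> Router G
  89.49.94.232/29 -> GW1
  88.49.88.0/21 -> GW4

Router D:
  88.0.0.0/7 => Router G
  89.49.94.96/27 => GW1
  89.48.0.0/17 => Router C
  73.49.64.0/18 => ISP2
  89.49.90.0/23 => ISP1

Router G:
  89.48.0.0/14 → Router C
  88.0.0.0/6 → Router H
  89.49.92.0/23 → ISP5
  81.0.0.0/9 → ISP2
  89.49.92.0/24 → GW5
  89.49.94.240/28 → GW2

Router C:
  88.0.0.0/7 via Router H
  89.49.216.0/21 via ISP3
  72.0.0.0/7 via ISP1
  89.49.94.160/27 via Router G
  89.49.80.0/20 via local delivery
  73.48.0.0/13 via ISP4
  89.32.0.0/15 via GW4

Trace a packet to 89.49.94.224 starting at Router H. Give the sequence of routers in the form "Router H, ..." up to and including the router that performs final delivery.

Router H, Router D, Router G, Router C

At Router H: longest match for 89.49.94.224 is 89.49.94.192/26 -> Router D
At Router D: longest match for 89.49.94.224 is 88.0.0.0/7 -> Router G
At Router G: longest match for 89.49.94.224 is 89.48.0.0/14 -> Router C
At Router C: longest match for 89.49.94.224 is 89.49.80.0/20 -> local delivery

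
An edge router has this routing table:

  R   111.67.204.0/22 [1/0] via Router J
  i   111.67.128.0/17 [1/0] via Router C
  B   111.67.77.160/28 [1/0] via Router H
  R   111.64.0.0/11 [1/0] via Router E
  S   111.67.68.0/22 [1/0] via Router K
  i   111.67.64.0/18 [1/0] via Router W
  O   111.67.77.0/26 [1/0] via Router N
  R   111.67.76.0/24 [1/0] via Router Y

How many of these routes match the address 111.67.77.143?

2

Prefixes containing 111.67.77.143:
  111.64.0.0/11 (111.64.0.0 - 111.95.255.255)
  111.67.64.0/18 (111.67.64.0 - 111.67.127.255)
Total matching entries: 2.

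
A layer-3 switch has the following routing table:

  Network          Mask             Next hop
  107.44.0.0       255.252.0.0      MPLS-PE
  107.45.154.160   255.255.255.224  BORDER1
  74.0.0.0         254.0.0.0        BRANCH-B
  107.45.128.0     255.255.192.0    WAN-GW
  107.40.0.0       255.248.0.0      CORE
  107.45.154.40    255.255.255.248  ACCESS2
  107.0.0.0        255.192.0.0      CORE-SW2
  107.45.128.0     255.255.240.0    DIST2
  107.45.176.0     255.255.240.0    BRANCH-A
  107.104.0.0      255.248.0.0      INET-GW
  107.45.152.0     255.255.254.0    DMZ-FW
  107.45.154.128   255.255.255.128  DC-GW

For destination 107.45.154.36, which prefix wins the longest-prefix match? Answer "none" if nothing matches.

107.45.128.0/18

Entries matching 107.45.154.36:
  107.0.0.0/10 (107.0.0.0 - 107.63.255.255)
  107.40.0.0/13 (107.40.0.0 - 107.47.255.255)
  107.44.0.0/14 (107.44.0.0 - 107.47.255.255)
  107.45.128.0/18 (107.45.128.0 - 107.45.191.255)
Most specific is 107.45.128.0/18.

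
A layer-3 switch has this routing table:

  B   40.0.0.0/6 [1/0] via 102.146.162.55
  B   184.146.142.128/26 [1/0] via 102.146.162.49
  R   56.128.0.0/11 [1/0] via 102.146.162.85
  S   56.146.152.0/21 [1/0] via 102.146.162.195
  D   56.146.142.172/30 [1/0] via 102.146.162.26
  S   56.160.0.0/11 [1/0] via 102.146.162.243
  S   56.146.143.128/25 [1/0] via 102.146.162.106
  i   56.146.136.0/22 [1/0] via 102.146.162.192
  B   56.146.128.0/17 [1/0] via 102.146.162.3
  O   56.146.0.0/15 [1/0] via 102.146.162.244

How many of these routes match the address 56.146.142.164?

Prefixes containing 56.146.142.164:
  56.128.0.0/11 (56.128.0.0 - 56.159.255.255)
  56.146.0.0/15 (56.146.0.0 - 56.147.255.255)
  56.146.128.0/17 (56.146.128.0 - 56.146.255.255)
Total matching entries: 3.

3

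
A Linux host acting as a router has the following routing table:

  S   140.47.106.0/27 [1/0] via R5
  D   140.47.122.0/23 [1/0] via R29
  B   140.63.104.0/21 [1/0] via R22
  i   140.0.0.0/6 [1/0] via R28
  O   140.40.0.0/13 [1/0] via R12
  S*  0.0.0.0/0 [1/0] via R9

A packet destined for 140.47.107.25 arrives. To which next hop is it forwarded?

R12

Routes whose prefix contains 140.47.107.25:
  0.0.0.0/0 (default, matches everything) -> R9
  140.0.0.0/6 (140.0.0.0 - 143.255.255.255) -> R28
  140.40.0.0/13 (140.40.0.0 - 140.47.255.255) -> R12
More-specific entries that do NOT match:
  140.47.106.0/27 (140.47.106.0 - 140.47.106.31) does not contain 140.47.107.25
  140.47.122.0/23 (140.47.122.0 - 140.47.123.255) does not contain 140.47.107.25
  140.63.104.0/21 (140.63.104.0 - 140.63.111.255) does not contain 140.47.107.25
Longest matching prefix is /13 -> next hop R12.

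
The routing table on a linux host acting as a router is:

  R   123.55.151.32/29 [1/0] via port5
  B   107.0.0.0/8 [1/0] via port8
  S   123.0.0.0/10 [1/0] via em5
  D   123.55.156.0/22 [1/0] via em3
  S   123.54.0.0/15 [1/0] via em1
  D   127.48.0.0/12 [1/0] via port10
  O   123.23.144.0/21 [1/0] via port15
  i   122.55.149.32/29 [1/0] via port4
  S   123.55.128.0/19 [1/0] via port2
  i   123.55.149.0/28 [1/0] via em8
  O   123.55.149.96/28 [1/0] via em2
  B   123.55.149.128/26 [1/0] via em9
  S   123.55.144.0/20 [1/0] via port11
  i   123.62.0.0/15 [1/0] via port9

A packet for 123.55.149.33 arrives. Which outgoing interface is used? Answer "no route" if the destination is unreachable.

port11

Routes whose prefix contains 123.55.149.33:
  123.0.0.0/10 (123.0.0.0 - 123.63.255.255) -> em5
  123.54.0.0/15 (123.54.0.0 - 123.55.255.255) -> em1
  123.55.128.0/19 (123.55.128.0 - 123.55.159.255) -> port2
  123.55.144.0/20 (123.55.144.0 - 123.55.159.255) -> port11
More-specific entries that do NOT match:
  123.55.151.32/29 (123.55.151.32 - 123.55.151.39) does not contain 123.55.149.33
  122.55.149.32/29 (122.55.149.32 - 122.55.149.39) does not contain 123.55.149.33
  123.55.149.0/28 (123.55.149.0 - 123.55.149.15) does not contain 123.55.149.33
  123.55.149.96/28 (123.55.149.96 - 123.55.149.111) does not contain 123.55.149.33
  123.55.149.128/26 (123.55.149.128 - 123.55.149.191) does not contain 123.55.149.33
  123.55.156.0/22 (123.55.156.0 - 123.55.159.255) does not contain 123.55.149.33
  123.23.144.0/21 (123.23.144.0 - 123.23.151.255) does not contain 123.55.149.33
Longest matching prefix is /20 -> interface port11.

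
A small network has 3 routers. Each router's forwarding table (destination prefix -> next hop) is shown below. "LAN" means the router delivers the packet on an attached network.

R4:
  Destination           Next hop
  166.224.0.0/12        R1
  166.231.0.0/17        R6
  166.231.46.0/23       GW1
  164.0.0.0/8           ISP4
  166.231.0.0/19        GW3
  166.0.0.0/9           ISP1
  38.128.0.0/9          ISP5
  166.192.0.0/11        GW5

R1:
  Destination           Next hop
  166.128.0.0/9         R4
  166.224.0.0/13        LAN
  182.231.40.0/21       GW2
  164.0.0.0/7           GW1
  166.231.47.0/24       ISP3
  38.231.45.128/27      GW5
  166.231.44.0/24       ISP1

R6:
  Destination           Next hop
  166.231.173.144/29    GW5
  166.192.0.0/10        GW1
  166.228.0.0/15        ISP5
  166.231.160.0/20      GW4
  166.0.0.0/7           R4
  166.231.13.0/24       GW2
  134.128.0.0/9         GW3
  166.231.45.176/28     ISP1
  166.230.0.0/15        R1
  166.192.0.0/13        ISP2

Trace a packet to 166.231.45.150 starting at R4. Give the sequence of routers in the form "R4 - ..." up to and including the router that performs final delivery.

R4 - R6 - R1

At R4: longest match for 166.231.45.150 is 166.231.0.0/17 -> R6
At R6: longest match for 166.231.45.150 is 166.230.0.0/15 -> R1
At R1: longest match for 166.231.45.150 is 166.224.0.0/13 -> LAN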